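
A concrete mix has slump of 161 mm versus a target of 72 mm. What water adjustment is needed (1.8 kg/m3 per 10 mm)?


Difference = 72 - 161 = -89 mm
Water adjustment = -89 * 1.8 / 10 = -16.0 kg/m3

-16.0


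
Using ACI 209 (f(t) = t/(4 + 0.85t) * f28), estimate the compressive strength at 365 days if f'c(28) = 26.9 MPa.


f(365) = 365 / (4 + 0.85 * 365) * 26.9
= 365 / 314.25 * 26.9
= 31.24 MPa

31.24


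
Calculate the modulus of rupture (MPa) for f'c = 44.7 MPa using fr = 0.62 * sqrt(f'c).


fr = 0.62 * sqrt(44.7)
= 4.145 MPa

4.145


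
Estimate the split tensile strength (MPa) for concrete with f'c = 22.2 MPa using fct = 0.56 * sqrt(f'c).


fct = 0.56 * sqrt(22.2)
= 0.56 * 4.712
= 2.639 MPa

2.639


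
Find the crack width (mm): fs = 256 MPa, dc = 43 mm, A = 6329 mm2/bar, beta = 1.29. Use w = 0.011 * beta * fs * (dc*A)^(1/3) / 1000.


w = 0.011 * beta * fs * (dc * A)^(1/3) / 1000
= 0.011 * 1.29 * 256 * (43 * 6329)^(1/3) / 1000
= 0.235 mm

0.235


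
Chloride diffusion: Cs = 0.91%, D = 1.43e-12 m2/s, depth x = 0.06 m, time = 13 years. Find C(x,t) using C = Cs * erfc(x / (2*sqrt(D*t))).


t_seconds = 13 * 365.25 * 24 * 3600 = 410248800.0 s
arg = 0.06 / (2 * sqrt(1.43e-12 * 410248800.0))
= 1.2386
erfc(1.2386) = 0.0798
C = 0.91 * 0.0798 = 0.0727%

0.0727


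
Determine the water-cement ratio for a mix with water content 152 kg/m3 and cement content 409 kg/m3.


w/c = water / cement
w/c = 152 / 409 = 0.372

0.372


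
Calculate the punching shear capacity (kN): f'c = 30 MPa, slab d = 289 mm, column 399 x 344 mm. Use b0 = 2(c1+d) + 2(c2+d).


b0 = 2*(399 + 289) + 2*(344 + 289) = 2642 mm
Vc = 0.33 * sqrt(30) * 2642 * 289 / 1000
= 1380.08 kN

1380.08


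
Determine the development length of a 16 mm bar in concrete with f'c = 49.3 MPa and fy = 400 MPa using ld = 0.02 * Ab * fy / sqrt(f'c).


Ab = pi * 16^2 / 4 = 201.062 mm2
ld = 0.02 * 201.062 * 400 / sqrt(49.3)
= 229.1 mm

229.1


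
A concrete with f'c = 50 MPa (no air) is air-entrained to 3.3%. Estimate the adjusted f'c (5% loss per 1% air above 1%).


Strength loss = (3.3 - 1) * 5 = 11.5%
f'c = 50 * (1 - 11.5/100)
= 44.25 MPa

44.25


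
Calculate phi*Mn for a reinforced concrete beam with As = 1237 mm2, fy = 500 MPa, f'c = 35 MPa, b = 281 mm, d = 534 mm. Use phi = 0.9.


a = As * fy / (0.85 * f'c * b)
= 1237 * 500 / (0.85 * 35 * 281)
= 73.9855 mm
Mn = As * fy * (d - a/2) / 10^6
= 307.399 kN-m
phi*Mn = 0.9 * 307.399 = 276.66 kN-m

276.66


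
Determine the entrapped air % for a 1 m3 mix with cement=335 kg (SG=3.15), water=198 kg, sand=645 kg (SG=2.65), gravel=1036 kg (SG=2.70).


Vol cement = 335 / (3.15 * 1000) = 0.106349 m3
Vol water = 198 / 1000 = 0.198 m3
Vol sand = 645 / (2.65 * 1000) = 0.243396 m3
Vol gravel = 1036 / (2.70 * 1000) = 0.383704 m3
Total solid + water volume = 0.931449 m3
Air = (1 - 0.931449) * 100 = 6.86%

6.86


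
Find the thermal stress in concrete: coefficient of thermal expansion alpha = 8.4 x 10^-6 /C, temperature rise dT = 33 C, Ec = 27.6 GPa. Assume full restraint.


sigma = alpha * dT * Ec
= 8.4e-6 * 33 * 27.6 * 1000
= 7.651 MPa

7.651


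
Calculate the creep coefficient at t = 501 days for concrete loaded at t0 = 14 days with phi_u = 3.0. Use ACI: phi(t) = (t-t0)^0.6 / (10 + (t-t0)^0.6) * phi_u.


dt = 501 - 14 = 487
phi = 487^0.6 / (10 + 487^0.6) * 3.0
= 2.411

2.411


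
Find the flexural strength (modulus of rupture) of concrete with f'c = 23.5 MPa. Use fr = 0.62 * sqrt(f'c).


fr = 0.62 * sqrt(23.5)
= 3.006 MPa

3.006


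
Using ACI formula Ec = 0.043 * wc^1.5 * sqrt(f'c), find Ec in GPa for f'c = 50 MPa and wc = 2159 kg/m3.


Ec = 0.043 * 2159^1.5 * sqrt(50) / 1000
= 30.5 GPa

30.5


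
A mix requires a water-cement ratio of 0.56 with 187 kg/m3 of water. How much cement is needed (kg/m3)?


Cement = water / (w/c)
= 187 / 0.56
= 333.9 kg/m3

333.9


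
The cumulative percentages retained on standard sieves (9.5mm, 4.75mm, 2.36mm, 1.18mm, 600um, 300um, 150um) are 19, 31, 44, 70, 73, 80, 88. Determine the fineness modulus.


FM = sum(cumulative % retained) / 100
= 405 / 100
= 4.05

4.05


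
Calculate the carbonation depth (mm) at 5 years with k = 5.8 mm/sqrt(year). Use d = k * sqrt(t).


depth = k * sqrt(t)
= 5.8 * sqrt(5)
= 12.97 mm

12.97


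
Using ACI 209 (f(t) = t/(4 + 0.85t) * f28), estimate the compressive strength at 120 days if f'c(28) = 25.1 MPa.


f(120) = 120 / (4 + 0.85 * 120) * 25.1
= 120 / 106.0 * 25.1
= 28.42 MPa

28.42


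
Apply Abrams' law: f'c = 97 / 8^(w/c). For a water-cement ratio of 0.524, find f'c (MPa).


f'c = 97 / 8^0.524
= 97 / 2.973
= 32.63 MPa

32.63


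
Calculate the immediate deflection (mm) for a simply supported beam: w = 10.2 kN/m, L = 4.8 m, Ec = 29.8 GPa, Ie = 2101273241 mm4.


Convert: L = 4.8 m = 4800 mm, Ec = 29.8 GPa = 29800 MPa
delta = 5 * 10.2 * 4800^4 / (384 * 29800 * 2101273241)
= 1.13 mm

1.13


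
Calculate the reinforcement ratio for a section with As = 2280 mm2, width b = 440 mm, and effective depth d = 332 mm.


rho = As / (b * d)
= 2280 / (440 * 332)
= 0.0156

0.0156


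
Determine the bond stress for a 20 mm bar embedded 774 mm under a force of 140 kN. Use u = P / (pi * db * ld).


u = P / (pi * db * ld)
= 140 * 1000 / (pi * 20 * 774)
= 2.879 MPa

2.879


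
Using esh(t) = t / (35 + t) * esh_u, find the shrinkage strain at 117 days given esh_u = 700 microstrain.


esh(117) = 117 / (35 + 117) * 700
= 117 / 152 * 700
= 538.8 microstrain

538.8


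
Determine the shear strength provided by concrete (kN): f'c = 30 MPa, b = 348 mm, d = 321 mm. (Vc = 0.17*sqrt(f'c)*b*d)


Vc = 0.17 * sqrt(30) * 348 * 321 / 1000
= 104.01 kN

104.01


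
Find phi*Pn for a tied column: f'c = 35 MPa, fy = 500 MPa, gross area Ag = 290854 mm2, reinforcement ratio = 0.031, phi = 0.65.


Ast = rho * Ag = 0.031 * 290854 = 9016.474 mm2
phi*Pn = 0.65 * 0.80 * (0.85 * 35 * (290854 - 9016.474) + 500 * 9016.474) / 1000
= 6704.31 kN

6704.31


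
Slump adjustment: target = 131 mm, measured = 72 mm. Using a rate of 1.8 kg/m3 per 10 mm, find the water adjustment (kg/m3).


Difference = 131 - 72 = 59 mm
Water adjustment = 59 * 1.8 / 10 = 10.6 kg/m3

10.6


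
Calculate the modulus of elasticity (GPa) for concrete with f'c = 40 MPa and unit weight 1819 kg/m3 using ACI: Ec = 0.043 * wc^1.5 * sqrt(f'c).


Ec = 0.043 * 1819^1.5 * sqrt(40) / 1000
= 21.1 GPa

21.1


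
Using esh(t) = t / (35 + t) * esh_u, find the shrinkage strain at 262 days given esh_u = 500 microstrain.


esh(262) = 262 / (35 + 262) * 500
= 262 / 297 * 500
= 441.1 microstrain

441.1


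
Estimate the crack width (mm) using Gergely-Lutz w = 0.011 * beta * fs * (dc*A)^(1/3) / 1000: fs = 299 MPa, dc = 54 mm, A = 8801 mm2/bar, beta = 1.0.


w = 0.011 * beta * fs * (dc * A)^(1/3) / 1000
= 0.011 * 1.0 * 299 * (54 * 8801)^(1/3) / 1000
= 0.257 mm

0.257


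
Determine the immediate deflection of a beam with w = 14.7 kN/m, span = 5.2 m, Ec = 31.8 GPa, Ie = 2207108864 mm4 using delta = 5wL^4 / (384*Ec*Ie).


Convert: L = 5.2 m = 5200 mm, Ec = 31.8 GPa = 31800 MPa
delta = 5 * 14.7 * 5200^4 / (384 * 31800 * 2207108864)
= 1.99 mm

1.99


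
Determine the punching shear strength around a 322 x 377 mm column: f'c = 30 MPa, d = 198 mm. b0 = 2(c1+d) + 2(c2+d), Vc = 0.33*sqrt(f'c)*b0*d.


b0 = 2*(322 + 198) + 2*(377 + 198) = 2190 mm
Vc = 0.33 * sqrt(30) * 2190 * 198 / 1000
= 783.76 kN

783.76


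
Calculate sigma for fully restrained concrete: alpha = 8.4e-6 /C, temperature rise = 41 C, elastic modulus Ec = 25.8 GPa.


sigma = alpha * dT * Ec
= 8.4e-6 * 41 * 25.8 * 1000
= 8.886 MPa

8.886


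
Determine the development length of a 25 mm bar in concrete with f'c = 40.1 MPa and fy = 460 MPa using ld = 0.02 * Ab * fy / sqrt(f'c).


Ab = pi * 25^2 / 4 = 490.874 mm2
ld = 0.02 * 490.874 * 460 / sqrt(40.1)
= 713.2 mm

713.2


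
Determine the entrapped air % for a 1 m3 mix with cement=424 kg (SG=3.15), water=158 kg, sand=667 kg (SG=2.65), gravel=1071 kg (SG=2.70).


Vol cement = 424 / (3.15 * 1000) = 0.134603 m3
Vol water = 158 / 1000 = 0.158 m3
Vol sand = 667 / (2.65 * 1000) = 0.251698 m3
Vol gravel = 1071 / (2.70 * 1000) = 0.396667 m3
Total solid + water volume = 0.940968 m3
Air = (1 - 0.940968) * 100 = 5.9%

5.9


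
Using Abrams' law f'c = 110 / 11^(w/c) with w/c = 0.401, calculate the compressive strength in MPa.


f'c = 110 / 11^0.401
= 110 / 2.616
= 42.05 MPa

42.05


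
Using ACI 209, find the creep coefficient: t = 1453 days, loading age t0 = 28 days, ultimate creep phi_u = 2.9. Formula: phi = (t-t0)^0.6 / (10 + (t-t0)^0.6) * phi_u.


dt = 1453 - 28 = 1425
phi = 1425^0.6 / (10 + 1425^0.6) * 2.9
= 2.571

2.571


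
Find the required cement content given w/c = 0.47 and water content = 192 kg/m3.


Cement = water / (w/c)
= 192 / 0.47
= 408.5 kg/m3

408.5


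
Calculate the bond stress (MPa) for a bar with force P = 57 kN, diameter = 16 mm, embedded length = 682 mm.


u = P / (pi * db * ld)
= 57 * 1000 / (pi * 16 * 682)
= 1.663 MPa

1.663


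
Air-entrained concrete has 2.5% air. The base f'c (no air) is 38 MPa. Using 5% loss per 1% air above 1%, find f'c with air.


Strength loss = (2.5 - 1) * 5 = 7.5%
f'c = 38 * (1 - 7.5/100)
= 35.15 MPa

35.15


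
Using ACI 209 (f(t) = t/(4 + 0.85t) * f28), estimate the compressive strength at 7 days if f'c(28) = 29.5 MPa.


f(7) = 7 / (4 + 0.85 * 7) * 29.5
= 7 / 9.95 * 29.5
= 20.75 MPa

20.75


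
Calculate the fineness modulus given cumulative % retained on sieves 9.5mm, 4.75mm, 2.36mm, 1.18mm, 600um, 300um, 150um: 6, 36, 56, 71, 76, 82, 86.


FM = sum(cumulative % retained) / 100
= 413 / 100
= 4.13

4.13


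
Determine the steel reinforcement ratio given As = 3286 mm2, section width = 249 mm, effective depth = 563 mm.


rho = As / (b * d)
= 3286 / (249 * 563)
= 0.0234

0.0234


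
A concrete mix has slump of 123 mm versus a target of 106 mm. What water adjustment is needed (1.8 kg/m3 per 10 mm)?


Difference = 106 - 123 = -17 mm
Water adjustment = -17 * 1.8 / 10 = -3.1 kg/m3

-3.1


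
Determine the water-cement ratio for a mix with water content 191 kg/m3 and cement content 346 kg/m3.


w/c = water / cement
w/c = 191 / 346 = 0.552

0.552


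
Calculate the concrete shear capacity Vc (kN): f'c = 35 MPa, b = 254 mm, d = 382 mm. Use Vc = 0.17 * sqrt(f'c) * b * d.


Vc = 0.17 * sqrt(35) * 254 * 382 / 1000
= 97.58 kN

97.58


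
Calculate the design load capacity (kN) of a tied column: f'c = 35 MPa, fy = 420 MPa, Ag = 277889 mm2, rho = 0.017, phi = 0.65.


Ast = rho * Ag = 0.017 * 277889 = 4724.113 mm2
phi*Pn = 0.65 * 0.80 * (0.85 * 35 * (277889 - 4724.113) + 420 * 4724.113) / 1000
= 5257.61 kN

5257.61


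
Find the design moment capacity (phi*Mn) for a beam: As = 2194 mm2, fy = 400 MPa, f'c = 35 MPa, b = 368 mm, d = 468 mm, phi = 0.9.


a = As * fy / (0.85 * f'c * b)
= 2194 * 400 / (0.85 * 35 * 368)
= 80.1608 mm
Mn = As * fy * (d - a/2) / 10^6
= 375.5423 kN-m
phi*Mn = 0.9 * 375.5423 = 337.99 kN-m

337.99


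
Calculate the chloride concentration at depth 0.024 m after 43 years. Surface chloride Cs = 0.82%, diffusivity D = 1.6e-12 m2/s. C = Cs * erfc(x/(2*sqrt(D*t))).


t_seconds = 43 * 365.25 * 24 * 3600 = 1356976800.0 s
arg = 0.024 / (2 * sqrt(1.6e-12 * 1356976800.0))
= 0.2575
erfc(0.2575) = 0.7157
C = 0.82 * 0.7157 = 0.5869%

0.5869


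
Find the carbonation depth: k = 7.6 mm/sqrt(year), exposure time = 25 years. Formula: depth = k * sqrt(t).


depth = k * sqrt(t)
= 7.6 * sqrt(25)
= 38.0 mm

38.0


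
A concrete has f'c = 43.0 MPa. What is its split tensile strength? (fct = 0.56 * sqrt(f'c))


fct = 0.56 * sqrt(43.0)
= 0.56 * 6.557
= 3.672 MPa

3.672


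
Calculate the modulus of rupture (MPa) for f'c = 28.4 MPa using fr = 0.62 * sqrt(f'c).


fr = 0.62 * sqrt(28.4)
= 3.304 MPa

3.304


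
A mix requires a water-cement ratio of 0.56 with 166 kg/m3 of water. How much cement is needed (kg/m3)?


Cement = water / (w/c)
= 166 / 0.56
= 296.4 kg/m3

296.4


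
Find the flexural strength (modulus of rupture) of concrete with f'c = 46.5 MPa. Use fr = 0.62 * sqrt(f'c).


fr = 0.62 * sqrt(46.5)
= 4.228 MPa

4.228


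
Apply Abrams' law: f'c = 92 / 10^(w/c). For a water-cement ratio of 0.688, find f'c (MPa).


f'c = 92 / 10^0.688
= 92 / 4.875
= 18.87 MPa

18.87


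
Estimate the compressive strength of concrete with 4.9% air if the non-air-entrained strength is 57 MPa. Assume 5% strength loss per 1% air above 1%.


Strength loss = (4.9 - 1) * 5 = 19.5%
f'c = 57 * (1 - 19.5/100)
= 45.88 MPa

45.88


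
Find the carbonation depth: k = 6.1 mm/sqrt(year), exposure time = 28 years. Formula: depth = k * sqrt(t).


depth = k * sqrt(t)
= 6.1 * sqrt(28)
= 32.28 mm

32.28


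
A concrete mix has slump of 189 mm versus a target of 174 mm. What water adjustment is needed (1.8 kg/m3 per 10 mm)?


Difference = 174 - 189 = -15 mm
Water adjustment = -15 * 1.8 / 10 = -2.7 kg/m3

-2.7


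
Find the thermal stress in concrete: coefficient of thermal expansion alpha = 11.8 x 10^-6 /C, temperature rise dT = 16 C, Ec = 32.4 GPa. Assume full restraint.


sigma = alpha * dT * Ec
= 11.8e-6 * 16 * 32.4 * 1000
= 6.117 MPa

6.117


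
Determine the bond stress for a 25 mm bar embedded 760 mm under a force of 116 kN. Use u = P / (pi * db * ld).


u = P / (pi * db * ld)
= 116 * 1000 / (pi * 25 * 760)
= 1.943 MPa

1.943


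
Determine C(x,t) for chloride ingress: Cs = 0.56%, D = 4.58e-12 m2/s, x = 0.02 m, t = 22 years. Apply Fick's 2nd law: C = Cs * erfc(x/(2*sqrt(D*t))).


t_seconds = 22 * 365.25 * 24 * 3600 = 694267200.0 s
arg = 0.02 / (2 * sqrt(4.58e-12 * 694267200.0))
= 0.1773
erfc(0.1773) = 0.802
C = 0.56 * 0.802 = 0.4491%

0.4491


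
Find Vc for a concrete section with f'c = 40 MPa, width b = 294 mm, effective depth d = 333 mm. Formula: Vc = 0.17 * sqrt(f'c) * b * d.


Vc = 0.17 * sqrt(40) * 294 * 333 / 1000
= 105.26 kN

105.26


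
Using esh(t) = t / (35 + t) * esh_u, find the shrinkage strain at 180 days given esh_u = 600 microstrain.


esh(180) = 180 / (35 + 180) * 600
= 180 / 215 * 600
= 502.3 microstrain

502.3


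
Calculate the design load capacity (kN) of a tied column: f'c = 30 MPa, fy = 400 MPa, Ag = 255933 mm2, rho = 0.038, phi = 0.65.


Ast = rho * Ag = 0.038 * 255933 = 9725.454 mm2
phi*Pn = 0.65 * 0.80 * (0.85 * 30 * (255933 - 9725.454) + 400 * 9725.454) / 1000
= 5287.61 kN

5287.61


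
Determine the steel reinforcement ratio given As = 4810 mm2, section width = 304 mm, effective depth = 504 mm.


rho = As / (b * d)
= 4810 / (304 * 504)
= 0.0314

0.0314


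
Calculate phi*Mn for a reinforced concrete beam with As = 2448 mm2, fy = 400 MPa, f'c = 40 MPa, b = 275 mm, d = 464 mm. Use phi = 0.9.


a = As * fy / (0.85 * f'c * b)
= 2448 * 400 / (0.85 * 40 * 275)
= 104.7273 mm
Mn = As * fy * (d - a/2) / 10^6
= 403.0743 kN-m
phi*Mn = 0.9 * 403.0743 = 362.77 kN-m

362.77


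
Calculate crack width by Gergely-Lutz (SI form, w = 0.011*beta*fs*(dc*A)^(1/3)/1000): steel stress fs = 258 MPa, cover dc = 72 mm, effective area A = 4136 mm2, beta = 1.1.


w = 0.011 * beta * fs * (dc * A)^(1/3) / 1000
= 0.011 * 1.1 * 258 * (72 * 4136)^(1/3) / 1000
= 0.208 mm

0.208


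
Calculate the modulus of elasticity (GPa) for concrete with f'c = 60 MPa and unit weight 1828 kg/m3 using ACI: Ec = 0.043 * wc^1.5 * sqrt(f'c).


Ec = 0.043 * 1828^1.5 * sqrt(60) / 1000
= 26.03 GPa

26.03


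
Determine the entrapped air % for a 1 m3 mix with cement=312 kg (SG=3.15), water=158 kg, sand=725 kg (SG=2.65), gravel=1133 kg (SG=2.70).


Vol cement = 312 / (3.15 * 1000) = 0.099048 m3
Vol water = 158 / 1000 = 0.158 m3
Vol sand = 725 / (2.65 * 1000) = 0.273585 m3
Vol gravel = 1133 / (2.70 * 1000) = 0.41963 m3
Total solid + water volume = 0.950262 m3
Air = (1 - 0.950262) * 100 = 4.97%

4.97


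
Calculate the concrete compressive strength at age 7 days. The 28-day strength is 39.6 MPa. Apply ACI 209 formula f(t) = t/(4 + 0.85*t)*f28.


f(7) = 7 / (4 + 0.85 * 7) * 39.6
= 7 / 9.95 * 39.6
= 27.86 MPa

27.86


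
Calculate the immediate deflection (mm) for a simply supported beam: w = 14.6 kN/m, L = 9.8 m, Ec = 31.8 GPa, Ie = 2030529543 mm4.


Convert: L = 9.8 m = 9800 mm, Ec = 31.8 GPa = 31800 MPa
delta = 5 * 14.6 * 9800^4 / (384 * 31800 * 2030529543)
= 27.16 mm

27.16


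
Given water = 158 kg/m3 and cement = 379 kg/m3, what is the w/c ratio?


w/c = water / cement
w/c = 158 / 379 = 0.417

0.417


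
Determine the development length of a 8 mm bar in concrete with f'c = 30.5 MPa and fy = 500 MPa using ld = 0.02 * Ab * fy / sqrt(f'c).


Ab = pi * 8^2 / 4 = 50.265 mm2
ld = 0.02 * 50.265 * 500 / sqrt(30.5)
= 91.0 mm

91.0


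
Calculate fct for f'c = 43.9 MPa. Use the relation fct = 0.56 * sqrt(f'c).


fct = 0.56 * sqrt(43.9)
= 0.56 * 6.626
= 3.71 MPa

3.71


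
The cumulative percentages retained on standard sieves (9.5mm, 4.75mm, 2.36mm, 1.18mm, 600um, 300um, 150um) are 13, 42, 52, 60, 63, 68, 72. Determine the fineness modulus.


FM = sum(cumulative % retained) / 100
= 370 / 100
= 3.7

3.7


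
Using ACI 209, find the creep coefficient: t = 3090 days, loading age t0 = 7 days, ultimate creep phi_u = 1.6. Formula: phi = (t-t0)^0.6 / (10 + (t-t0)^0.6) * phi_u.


dt = 3090 - 7 = 3083
phi = 3083^0.6 / (10 + 3083^0.6) * 1.6
= 1.481

1.481


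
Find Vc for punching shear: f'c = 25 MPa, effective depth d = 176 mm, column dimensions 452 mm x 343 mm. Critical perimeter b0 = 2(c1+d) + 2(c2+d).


b0 = 2*(452 + 176) + 2*(343 + 176) = 2294 mm
Vc = 0.33 * sqrt(25) * 2294 * 176 / 1000
= 666.18 kN

666.18


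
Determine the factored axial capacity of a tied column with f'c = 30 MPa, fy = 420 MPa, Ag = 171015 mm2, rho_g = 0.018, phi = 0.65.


Ast = rho * Ag = 0.018 * 171015 = 3078.27 mm2
phi*Pn = 0.65 * 0.80 * (0.85 * 30 * (171015 - 3078.27) + 420 * 3078.27) / 1000
= 2899.14 kN

2899.14


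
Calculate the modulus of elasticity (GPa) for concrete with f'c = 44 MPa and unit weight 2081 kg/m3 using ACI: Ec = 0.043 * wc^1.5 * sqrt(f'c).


Ec = 0.043 * 2081^1.5 * sqrt(44) / 1000
= 27.08 GPa

27.08


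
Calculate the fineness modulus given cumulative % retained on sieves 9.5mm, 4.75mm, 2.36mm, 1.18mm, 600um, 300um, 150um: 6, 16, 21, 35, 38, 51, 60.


FM = sum(cumulative % retained) / 100
= 227 / 100
= 2.27

2.27


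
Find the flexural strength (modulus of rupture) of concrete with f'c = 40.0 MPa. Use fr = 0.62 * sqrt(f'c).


fr = 0.62 * sqrt(40.0)
= 3.921 MPa

3.921


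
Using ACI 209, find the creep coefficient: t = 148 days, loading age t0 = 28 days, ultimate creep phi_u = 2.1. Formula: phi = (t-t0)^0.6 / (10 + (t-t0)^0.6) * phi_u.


dt = 148 - 28 = 120
phi = 120^0.6 / (10 + 120^0.6) * 2.1
= 1.341

1.341


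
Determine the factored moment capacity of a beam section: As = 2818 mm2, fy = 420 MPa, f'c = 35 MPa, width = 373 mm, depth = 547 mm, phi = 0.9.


a = As * fy / (0.85 * f'c * b)
= 2818 * 420 / (0.85 * 35 * 373)
= 106.6583 mm
Mn = As * fy * (d - a/2) / 10^6
= 584.2891 kN-m
phi*Mn = 0.9 * 584.2891 = 525.86 kN-m

525.86


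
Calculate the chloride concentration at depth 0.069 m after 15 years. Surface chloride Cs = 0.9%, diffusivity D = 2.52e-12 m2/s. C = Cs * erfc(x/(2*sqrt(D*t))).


t_seconds = 15 * 365.25 * 24 * 3600 = 473364000.0 s
arg = 0.069 / (2 * sqrt(2.52e-12 * 473364000.0))
= 0.9989
erfc(0.9989) = 0.1578
C = 0.9 * 0.1578 = 0.142%

0.142


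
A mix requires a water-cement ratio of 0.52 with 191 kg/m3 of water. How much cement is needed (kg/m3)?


Cement = water / (w/c)
= 191 / 0.52
= 367.3 kg/m3

367.3


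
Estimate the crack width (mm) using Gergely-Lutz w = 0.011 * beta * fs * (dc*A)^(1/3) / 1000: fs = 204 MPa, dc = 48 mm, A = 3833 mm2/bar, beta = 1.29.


w = 0.011 * beta * fs * (dc * A)^(1/3) / 1000
= 0.011 * 1.29 * 204 * (48 * 3833)^(1/3) / 1000
= 0.165 mm

0.165


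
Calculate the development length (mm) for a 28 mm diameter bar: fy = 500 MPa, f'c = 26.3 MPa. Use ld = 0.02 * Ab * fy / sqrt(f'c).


Ab = pi * 28^2 / 4 = 615.752 mm2
ld = 0.02 * 615.752 * 500 / sqrt(26.3)
= 1200.7 mm

1200.7


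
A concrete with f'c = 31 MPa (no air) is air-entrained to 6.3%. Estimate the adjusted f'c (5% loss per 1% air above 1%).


Strength loss = (6.3 - 1) * 5 = 26.5%
f'c = 31 * (1 - 26.5/100)
= 22.79 MPa

22.79


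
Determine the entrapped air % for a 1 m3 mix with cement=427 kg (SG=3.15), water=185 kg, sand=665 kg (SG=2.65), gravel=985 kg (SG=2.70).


Vol cement = 427 / (3.15 * 1000) = 0.135556 m3
Vol water = 185 / 1000 = 0.185 m3
Vol sand = 665 / (2.65 * 1000) = 0.250943 m3
Vol gravel = 985 / (2.70 * 1000) = 0.364815 m3
Total solid + water volume = 0.936314 m3
Air = (1 - 0.936314) * 100 = 6.37%

6.37


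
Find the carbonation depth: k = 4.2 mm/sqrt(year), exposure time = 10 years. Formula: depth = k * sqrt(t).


depth = k * sqrt(t)
= 4.2 * sqrt(10)
= 13.28 mm

13.28


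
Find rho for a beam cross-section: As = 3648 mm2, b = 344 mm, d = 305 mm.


rho = As / (b * d)
= 3648 / (344 * 305)
= 0.0348

0.0348


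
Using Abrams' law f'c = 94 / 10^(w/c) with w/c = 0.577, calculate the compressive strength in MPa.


f'c = 94 / 10^0.577
= 94 / 3.776
= 24.9 MPa

24.9


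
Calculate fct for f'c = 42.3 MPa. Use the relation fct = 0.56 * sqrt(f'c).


fct = 0.56 * sqrt(42.3)
= 0.56 * 6.504
= 3.642 MPa

3.642


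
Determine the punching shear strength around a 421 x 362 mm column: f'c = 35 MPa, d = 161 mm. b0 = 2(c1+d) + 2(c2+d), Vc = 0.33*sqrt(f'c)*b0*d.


b0 = 2*(421 + 161) + 2*(362 + 161) = 2210 mm
Vc = 0.33 * sqrt(35) * 2210 * 161 / 1000
= 694.65 kN

694.65


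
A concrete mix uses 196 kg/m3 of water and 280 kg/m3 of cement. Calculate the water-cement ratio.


w/c = water / cement
w/c = 196 / 280 = 0.7

0.7


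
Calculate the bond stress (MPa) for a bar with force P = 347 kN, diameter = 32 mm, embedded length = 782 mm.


u = P / (pi * db * ld)
= 347 * 1000 / (pi * 32 * 782)
= 4.414 MPa

4.414


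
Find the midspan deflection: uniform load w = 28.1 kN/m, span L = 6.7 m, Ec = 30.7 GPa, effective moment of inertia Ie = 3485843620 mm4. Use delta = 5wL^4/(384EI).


Convert: L = 6.7 m = 6700 mm, Ec = 30.7 GPa = 30700 MPa
delta = 5 * 28.1 * 6700^4 / (384 * 30700 * 3485843620)
= 6.89 mm

6.89


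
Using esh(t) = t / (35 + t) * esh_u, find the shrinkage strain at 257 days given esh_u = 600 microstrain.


esh(257) = 257 / (35 + 257) * 600
= 257 / 292 * 600
= 528.1 microstrain

528.1


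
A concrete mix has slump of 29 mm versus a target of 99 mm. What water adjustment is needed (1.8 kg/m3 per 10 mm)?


Difference = 99 - 29 = 70 mm
Water adjustment = 70 * 1.8 / 10 = 12.6 kg/m3

12.6


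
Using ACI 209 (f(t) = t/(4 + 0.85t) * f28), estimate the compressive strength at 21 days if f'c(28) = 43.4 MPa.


f(21) = 21 / (4 + 0.85 * 21) * 43.4
= 21 / 21.85 * 43.4
= 41.71 MPa

41.71


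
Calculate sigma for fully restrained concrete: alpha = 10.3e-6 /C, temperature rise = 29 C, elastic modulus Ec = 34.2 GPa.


sigma = alpha * dT * Ec
= 10.3e-6 * 29 * 34.2 * 1000
= 10.216 MPa

10.216


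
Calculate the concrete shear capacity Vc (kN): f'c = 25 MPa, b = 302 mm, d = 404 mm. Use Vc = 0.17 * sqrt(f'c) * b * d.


Vc = 0.17 * sqrt(25) * 302 * 404 / 1000
= 103.71 kN

103.71


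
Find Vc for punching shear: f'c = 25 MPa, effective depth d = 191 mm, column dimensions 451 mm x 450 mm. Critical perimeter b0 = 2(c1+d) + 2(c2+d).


b0 = 2*(451 + 191) + 2*(450 + 191) = 2566 mm
Vc = 0.33 * sqrt(25) * 2566 * 191 / 1000
= 808.67 kN

808.67


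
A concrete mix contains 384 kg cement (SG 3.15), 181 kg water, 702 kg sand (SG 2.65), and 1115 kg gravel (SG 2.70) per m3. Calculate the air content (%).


Vol cement = 384 / (3.15 * 1000) = 0.121905 m3
Vol water = 181 / 1000 = 0.181 m3
Vol sand = 702 / (2.65 * 1000) = 0.264906 m3
Vol gravel = 1115 / (2.70 * 1000) = 0.412963 m3
Total solid + water volume = 0.980773 m3
Air = (1 - 0.980773) * 100 = 1.92%

1.92


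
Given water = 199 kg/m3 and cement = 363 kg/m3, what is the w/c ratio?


w/c = water / cement
w/c = 199 / 363 = 0.548

0.548


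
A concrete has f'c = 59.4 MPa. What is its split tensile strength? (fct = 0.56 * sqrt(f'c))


fct = 0.56 * sqrt(59.4)
= 0.56 * 7.707
= 4.316 MPa

4.316


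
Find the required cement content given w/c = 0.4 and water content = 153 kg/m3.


Cement = water / (w/c)
= 153 / 0.4
= 382.5 kg/m3

382.5


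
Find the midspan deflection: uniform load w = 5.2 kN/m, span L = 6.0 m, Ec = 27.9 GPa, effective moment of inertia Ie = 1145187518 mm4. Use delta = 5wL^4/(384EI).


Convert: L = 6.0 m = 6000 mm, Ec = 27.9 GPa = 27900 MPa
delta = 5 * 5.2 * 6000^4 / (384 * 27900 * 1145187518)
= 2.75 mm

2.75


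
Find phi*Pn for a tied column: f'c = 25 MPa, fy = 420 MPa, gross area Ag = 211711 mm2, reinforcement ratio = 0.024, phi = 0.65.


Ast = rho * Ag = 0.024 * 211711 = 5081.064 mm2
phi*Pn = 0.65 * 0.80 * (0.85 * 25 * (211711 - 5081.064) + 420 * 5081.064) / 1000
= 3392.97 kN

3392.97


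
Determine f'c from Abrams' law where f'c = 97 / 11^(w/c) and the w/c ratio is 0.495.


f'c = 97 / 11^0.495
= 97 / 3.277
= 29.6 MPa

29.6


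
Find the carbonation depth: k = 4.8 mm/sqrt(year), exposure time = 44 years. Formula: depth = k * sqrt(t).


depth = k * sqrt(t)
= 4.8 * sqrt(44)
= 31.84 mm

31.84


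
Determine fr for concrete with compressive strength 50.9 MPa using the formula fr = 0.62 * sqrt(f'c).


fr = 0.62 * sqrt(50.9)
= 4.423 MPa

4.423


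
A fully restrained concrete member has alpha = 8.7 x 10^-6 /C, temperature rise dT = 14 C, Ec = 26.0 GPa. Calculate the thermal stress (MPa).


sigma = alpha * dT * Ec
= 8.7e-6 * 14 * 26.0 * 1000
= 3.167 MPa

3.167


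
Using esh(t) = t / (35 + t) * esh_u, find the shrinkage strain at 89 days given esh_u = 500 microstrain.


esh(89) = 89 / (35 + 89) * 500
= 89 / 124 * 500
= 358.9 microstrain

358.9


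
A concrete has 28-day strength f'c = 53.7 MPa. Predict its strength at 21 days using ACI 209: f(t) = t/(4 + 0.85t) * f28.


f(21) = 21 / (4 + 0.85 * 21) * 53.7
= 21 / 21.85 * 53.7
= 51.61 MPa

51.61


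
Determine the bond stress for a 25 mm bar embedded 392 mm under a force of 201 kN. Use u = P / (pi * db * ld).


u = P / (pi * db * ld)
= 201 * 1000 / (pi * 25 * 392)
= 6.529 MPa

6.529


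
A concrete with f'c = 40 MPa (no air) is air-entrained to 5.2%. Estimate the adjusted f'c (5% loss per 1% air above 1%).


Strength loss = (5.2 - 1) * 5 = 21.0%
f'c = 40 * (1 - 21.0/100)
= 31.6 MPa

31.6


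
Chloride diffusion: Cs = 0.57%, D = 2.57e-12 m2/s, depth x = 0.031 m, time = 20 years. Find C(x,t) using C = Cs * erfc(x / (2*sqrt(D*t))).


t_seconds = 20 * 365.25 * 24 * 3600 = 631152000.0 s
arg = 0.031 / (2 * sqrt(2.57e-12 * 631152000.0))
= 0.3849
erfc(0.3849) = 0.5863
C = 0.57 * 0.5863 = 0.3342%

0.3342


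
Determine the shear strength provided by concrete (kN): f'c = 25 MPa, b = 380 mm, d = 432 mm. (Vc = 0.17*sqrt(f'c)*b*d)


Vc = 0.17 * sqrt(25) * 380 * 432 / 1000
= 139.54 kN

139.54


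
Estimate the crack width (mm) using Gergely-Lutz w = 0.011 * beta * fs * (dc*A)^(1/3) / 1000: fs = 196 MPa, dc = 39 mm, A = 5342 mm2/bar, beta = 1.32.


w = 0.011 * beta * fs * (dc * A)^(1/3) / 1000
= 0.011 * 1.32 * 196 * (39 * 5342)^(1/3) / 1000
= 0.169 mm

0.169


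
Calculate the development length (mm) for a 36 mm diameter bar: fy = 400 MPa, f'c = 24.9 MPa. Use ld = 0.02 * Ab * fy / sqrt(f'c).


Ab = pi * 36^2 / 4 = 1017.876 mm2
ld = 0.02 * 1017.876 * 400 / sqrt(24.9)
= 1631.9 mm

1631.9


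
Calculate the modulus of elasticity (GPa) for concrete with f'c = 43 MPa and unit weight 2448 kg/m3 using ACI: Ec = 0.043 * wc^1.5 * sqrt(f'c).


Ec = 0.043 * 2448^1.5 * sqrt(43) / 1000
= 34.15 GPa

34.15


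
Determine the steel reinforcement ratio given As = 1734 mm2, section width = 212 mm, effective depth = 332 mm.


rho = As / (b * d)
= 1734 / (212 * 332)
= 0.0246

0.0246


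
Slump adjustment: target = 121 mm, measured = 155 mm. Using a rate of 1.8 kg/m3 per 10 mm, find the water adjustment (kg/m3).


Difference = 121 - 155 = -34 mm
Water adjustment = -34 * 1.8 / 10 = -6.1 kg/m3

-6.1


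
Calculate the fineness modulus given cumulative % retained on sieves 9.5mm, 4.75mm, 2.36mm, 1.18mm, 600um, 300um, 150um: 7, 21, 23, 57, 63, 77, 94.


FM = sum(cumulative % retained) / 100
= 342 / 100
= 3.42

3.42


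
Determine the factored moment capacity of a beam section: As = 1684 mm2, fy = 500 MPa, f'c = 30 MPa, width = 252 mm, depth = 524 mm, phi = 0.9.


a = As * fy / (0.85 * f'c * b)
= 1684 * 500 / (0.85 * 30 * 252)
= 131.0302 mm
Mn = As * fy * (d - a/2) / 10^6
= 386.0443 kN-m
phi*Mn = 0.9 * 386.0443 = 347.44 kN-m

347.44


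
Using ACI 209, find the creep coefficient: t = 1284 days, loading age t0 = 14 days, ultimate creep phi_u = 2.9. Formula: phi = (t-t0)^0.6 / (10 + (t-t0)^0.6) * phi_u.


dt = 1284 - 14 = 1270
phi = 1270^0.6 / (10 + 1270^0.6) * 2.9
= 2.55

2.55


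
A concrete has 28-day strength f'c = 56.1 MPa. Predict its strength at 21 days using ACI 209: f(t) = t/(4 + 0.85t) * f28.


f(21) = 21 / (4 + 0.85 * 21) * 56.1
= 21 / 21.85 * 56.1
= 53.92 MPa

53.92


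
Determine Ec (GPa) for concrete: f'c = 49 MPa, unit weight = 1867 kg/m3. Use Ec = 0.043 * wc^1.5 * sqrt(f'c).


Ec = 0.043 * 1867^1.5 * sqrt(49) / 1000
= 24.28 GPa

24.28


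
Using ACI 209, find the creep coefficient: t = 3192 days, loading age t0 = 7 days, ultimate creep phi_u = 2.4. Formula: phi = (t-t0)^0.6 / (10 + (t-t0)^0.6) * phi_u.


dt = 3192 - 7 = 3185
phi = 3185^0.6 / (10 + 3185^0.6) * 2.4
= 2.224

2.224


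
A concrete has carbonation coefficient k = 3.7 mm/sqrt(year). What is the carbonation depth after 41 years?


depth = k * sqrt(t)
= 3.7 * sqrt(41)
= 23.69 mm

23.69


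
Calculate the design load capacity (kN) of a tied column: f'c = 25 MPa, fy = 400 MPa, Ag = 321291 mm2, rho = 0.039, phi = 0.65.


Ast = rho * Ag = 0.039 * 321291 = 12530.349 mm2
phi*Pn = 0.65 * 0.80 * (0.85 * 25 * (321291 - 12530.349) + 400 * 12530.349) / 1000
= 6018.12 kN

6018.12


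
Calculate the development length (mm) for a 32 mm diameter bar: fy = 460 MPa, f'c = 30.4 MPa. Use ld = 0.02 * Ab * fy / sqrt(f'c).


Ab = pi * 32^2 / 4 = 804.248 mm2
ld = 0.02 * 804.248 * 460 / sqrt(30.4)
= 1342.0 mm

1342.0


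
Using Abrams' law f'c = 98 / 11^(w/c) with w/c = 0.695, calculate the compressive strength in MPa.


f'c = 98 / 11^0.695
= 98 / 5.294
= 18.51 MPa

18.51


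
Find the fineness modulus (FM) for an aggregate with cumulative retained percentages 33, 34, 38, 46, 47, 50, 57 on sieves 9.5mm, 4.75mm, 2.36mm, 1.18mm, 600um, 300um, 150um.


FM = sum(cumulative % retained) / 100
= 305 / 100
= 3.05

3.05


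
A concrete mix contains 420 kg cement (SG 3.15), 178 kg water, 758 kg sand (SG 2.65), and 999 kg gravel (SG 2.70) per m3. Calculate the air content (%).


Vol cement = 420 / (3.15 * 1000) = 0.133333 m3
Vol water = 178 / 1000 = 0.178 m3
Vol sand = 758 / (2.65 * 1000) = 0.286038 m3
Vol gravel = 999 / (2.70 * 1000) = 0.37 m3
Total solid + water volume = 0.967371 m3
Air = (1 - 0.967371) * 100 = 3.26%

3.26


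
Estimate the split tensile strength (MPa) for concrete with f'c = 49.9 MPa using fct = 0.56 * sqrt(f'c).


fct = 0.56 * sqrt(49.9)
= 0.56 * 7.064
= 3.956 MPa

3.956


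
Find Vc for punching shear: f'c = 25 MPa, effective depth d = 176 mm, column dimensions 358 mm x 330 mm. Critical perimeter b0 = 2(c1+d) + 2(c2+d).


b0 = 2*(358 + 176) + 2*(330 + 176) = 2080 mm
Vc = 0.33 * sqrt(25) * 2080 * 176 / 1000
= 604.03 kN

604.03


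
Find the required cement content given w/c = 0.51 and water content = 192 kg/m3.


Cement = water / (w/c)
= 192 / 0.51
= 376.5 kg/m3

376.5


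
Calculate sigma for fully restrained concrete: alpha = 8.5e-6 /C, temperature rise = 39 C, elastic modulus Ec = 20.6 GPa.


sigma = alpha * dT * Ec
= 8.5e-6 * 39 * 20.6 * 1000
= 6.829 MPa

6.829


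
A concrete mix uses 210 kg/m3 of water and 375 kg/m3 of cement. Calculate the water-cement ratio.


w/c = water / cement
w/c = 210 / 375 = 0.56

0.56


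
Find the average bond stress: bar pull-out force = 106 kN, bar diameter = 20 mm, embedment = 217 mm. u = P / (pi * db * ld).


u = P / (pi * db * ld)
= 106 * 1000 / (pi * 20 * 217)
= 7.774 MPa

7.774


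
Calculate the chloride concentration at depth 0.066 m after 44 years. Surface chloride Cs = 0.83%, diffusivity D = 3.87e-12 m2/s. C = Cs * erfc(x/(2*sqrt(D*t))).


t_seconds = 44 * 365.25 * 24 * 3600 = 1388534400.0 s
arg = 0.066 / (2 * sqrt(3.87e-12 * 1388534400.0))
= 0.4502
erfc(0.4502) = 0.5244
C = 0.83 * 0.5244 = 0.4352%

0.4352


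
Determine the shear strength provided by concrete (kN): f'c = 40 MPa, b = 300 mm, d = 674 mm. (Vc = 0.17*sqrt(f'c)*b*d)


Vc = 0.17 * sqrt(40) * 300 * 674 / 1000
= 217.4 kN

217.4


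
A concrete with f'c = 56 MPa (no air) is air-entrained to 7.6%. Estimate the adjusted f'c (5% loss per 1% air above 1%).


Strength loss = (7.6 - 1) * 5 = 33.0%
f'c = 56 * (1 - 33.0/100)
= 37.52 MPa

37.52


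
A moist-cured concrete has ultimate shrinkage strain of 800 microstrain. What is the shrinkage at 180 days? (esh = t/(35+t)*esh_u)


esh(180) = 180 / (35 + 180) * 800
= 180 / 215 * 800
= 669.8 microstrain

669.8


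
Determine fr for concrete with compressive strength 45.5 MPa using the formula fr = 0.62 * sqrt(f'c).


fr = 0.62 * sqrt(45.5)
= 4.182 MPa

4.182


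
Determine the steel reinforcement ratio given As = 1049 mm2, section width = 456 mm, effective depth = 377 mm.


rho = As / (b * d)
= 1049 / (456 * 377)
= 0.0061

0.0061


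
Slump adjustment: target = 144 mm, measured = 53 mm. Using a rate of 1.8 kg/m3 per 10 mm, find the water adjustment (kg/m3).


Difference = 144 - 53 = 91 mm
Water adjustment = 91 * 1.8 / 10 = 16.4 kg/m3

16.4


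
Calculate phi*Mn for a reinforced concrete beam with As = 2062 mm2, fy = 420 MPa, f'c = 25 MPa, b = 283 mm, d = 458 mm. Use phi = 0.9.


a = As * fy / (0.85 * f'c * b)
= 2062 * 420 / (0.85 * 25 * 283)
= 144.01 mm
Mn = As * fy * (d - a/2) / 10^6
= 334.2871 kN-m
phi*Mn = 0.9 * 334.2871 = 300.86 kN-m

300.86


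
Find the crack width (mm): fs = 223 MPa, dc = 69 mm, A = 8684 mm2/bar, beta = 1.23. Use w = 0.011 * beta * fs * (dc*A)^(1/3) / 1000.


w = 0.011 * beta * fs * (dc * A)^(1/3) / 1000
= 0.011 * 1.23 * 223 * (69 * 8684)^(1/3) / 1000
= 0.254 mm

0.254


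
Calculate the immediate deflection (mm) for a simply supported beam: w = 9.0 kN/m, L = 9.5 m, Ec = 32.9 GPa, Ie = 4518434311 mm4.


Convert: L = 9.5 m = 9500 mm, Ec = 32.9 GPa = 32900 MPa
delta = 5 * 9.0 * 9500^4 / (384 * 32900 * 4518434311)
= 6.42 mm

6.42


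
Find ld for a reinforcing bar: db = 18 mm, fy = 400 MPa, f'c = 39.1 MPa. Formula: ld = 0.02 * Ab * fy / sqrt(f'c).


Ab = pi * 18^2 / 4 = 254.469 mm2
ld = 0.02 * 254.469 * 400 / sqrt(39.1)
= 325.6 mm

325.6


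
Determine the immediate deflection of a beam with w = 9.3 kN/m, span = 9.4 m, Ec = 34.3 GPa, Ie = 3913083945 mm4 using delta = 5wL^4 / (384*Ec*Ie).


Convert: L = 9.4 m = 9400 mm, Ec = 34.3 GPa = 34300 MPa
delta = 5 * 9.3 * 9400^4 / (384 * 34300 * 3913083945)
= 7.04 mm

7.04


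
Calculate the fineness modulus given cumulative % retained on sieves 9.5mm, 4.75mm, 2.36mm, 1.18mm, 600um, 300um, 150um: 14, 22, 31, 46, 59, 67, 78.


FM = sum(cumulative % retained) / 100
= 317 / 100
= 3.17

3.17


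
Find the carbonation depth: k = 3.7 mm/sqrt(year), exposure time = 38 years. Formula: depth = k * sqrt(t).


depth = k * sqrt(t)
= 3.7 * sqrt(38)
= 22.81 mm

22.81


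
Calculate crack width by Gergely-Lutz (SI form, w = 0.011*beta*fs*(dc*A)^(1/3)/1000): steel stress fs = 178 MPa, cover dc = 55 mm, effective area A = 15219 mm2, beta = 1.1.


w = 0.011 * beta * fs * (dc * A)^(1/3) / 1000
= 0.011 * 1.1 * 178 * (55 * 15219)^(1/3) / 1000
= 0.203 mm

0.203


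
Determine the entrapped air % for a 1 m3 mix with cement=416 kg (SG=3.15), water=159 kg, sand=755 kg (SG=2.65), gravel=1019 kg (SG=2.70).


Vol cement = 416 / (3.15 * 1000) = 0.132063 m3
Vol water = 159 / 1000 = 0.159 m3
Vol sand = 755 / (2.65 * 1000) = 0.284906 m3
Vol gravel = 1019 / (2.70 * 1000) = 0.377407 m3
Total solid + water volume = 0.953377 m3
Air = (1 - 0.953377) * 100 = 4.66%

4.66


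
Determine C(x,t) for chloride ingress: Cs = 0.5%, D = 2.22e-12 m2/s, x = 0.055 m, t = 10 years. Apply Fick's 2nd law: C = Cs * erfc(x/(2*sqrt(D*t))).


t_seconds = 10 * 365.25 * 24 * 3600 = 315576000.0 s
arg = 0.055 / (2 * sqrt(2.22e-12 * 315576000.0))
= 1.039
erfc(1.039) = 0.1417
C = 0.5 * 0.1417 = 0.0709%

0.0709


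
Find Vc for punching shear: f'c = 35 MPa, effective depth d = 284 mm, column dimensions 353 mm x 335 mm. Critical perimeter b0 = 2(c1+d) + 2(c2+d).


b0 = 2*(353 + 284) + 2*(335 + 284) = 2512 mm
Vc = 0.33 * sqrt(35) * 2512 * 284 / 1000
= 1392.79 kN

1392.79


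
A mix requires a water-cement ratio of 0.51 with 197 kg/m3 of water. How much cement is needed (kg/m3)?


Cement = water / (w/c)
= 197 / 0.51
= 386.3 kg/m3

386.3


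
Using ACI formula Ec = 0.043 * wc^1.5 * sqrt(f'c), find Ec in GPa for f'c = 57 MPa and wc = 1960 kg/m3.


Ec = 0.043 * 1960^1.5 * sqrt(57) / 1000
= 28.17 GPa

28.17


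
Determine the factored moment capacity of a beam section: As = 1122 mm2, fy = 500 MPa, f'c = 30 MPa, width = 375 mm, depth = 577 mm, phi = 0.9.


a = As * fy / (0.85 * f'c * b)
= 1122 * 500 / (0.85 * 30 * 375)
= 58.6667 mm
Mn = As * fy * (d - a/2) / 10^6
= 307.241 kN-m
phi*Mn = 0.9 * 307.241 = 276.52 kN-m

276.52


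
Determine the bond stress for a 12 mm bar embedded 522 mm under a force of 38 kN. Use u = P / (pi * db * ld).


u = P / (pi * db * ld)
= 38 * 1000 / (pi * 12 * 522)
= 1.931 MPa

1.931


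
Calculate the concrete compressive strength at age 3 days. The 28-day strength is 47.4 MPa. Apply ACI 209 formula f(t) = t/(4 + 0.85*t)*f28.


f(3) = 3 / (4 + 0.85 * 3) * 47.4
= 3 / 6.55 * 47.4
= 21.71 MPa

21.71


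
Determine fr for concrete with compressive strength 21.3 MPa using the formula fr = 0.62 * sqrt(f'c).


fr = 0.62 * sqrt(21.3)
= 2.861 MPa

2.861


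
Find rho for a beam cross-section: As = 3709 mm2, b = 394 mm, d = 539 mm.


rho = As / (b * d)
= 3709 / (394 * 539)
= 0.0175

0.0175


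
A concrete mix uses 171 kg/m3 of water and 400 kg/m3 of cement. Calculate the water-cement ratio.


w/c = water / cement
w/c = 171 / 400 = 0.427

0.427


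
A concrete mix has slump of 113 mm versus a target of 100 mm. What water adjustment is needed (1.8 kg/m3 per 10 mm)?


Difference = 100 - 113 = -13 mm
Water adjustment = -13 * 1.8 / 10 = -2.3 kg/m3

-2.3


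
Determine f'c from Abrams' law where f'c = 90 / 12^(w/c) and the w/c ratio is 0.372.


f'c = 90 / 12^0.372
= 90 / 2.52
= 35.71 MPa

35.71


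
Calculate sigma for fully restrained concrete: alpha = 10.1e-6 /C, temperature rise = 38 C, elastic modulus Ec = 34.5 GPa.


sigma = alpha * dT * Ec
= 10.1e-6 * 38 * 34.5 * 1000
= 13.241 MPa

13.241


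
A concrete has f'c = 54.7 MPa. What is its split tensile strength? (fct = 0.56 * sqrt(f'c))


fct = 0.56 * sqrt(54.7)
= 0.56 * 7.396
= 4.142 MPa

4.142


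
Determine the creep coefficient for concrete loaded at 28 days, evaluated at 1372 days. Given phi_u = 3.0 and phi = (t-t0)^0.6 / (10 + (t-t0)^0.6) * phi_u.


dt = 1372 - 28 = 1344
phi = 1344^0.6 / (10 + 1344^0.6) * 3.0
= 2.648

2.648


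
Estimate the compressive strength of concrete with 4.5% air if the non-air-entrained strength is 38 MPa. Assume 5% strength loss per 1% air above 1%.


Strength loss = (4.5 - 1) * 5 = 17.5%
f'c = 38 * (1 - 17.5/100)
= 31.35 MPa

31.35
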